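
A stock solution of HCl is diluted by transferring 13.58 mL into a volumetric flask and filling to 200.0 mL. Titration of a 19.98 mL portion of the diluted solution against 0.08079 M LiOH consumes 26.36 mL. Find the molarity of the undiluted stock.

1.57 M

n(LiOH) = 0.08079 x 0.02636 = 0.002130 mol.
n(HCl) in the aliquot = 0.002130 mol.
[diluted HCl] = 0.002130 / 0.01998 = 0.1066 M.
Dilution factor = 200.0/13.58 = 14.73, so [stock] = 0.1066 x 14.73 = 1.57 M.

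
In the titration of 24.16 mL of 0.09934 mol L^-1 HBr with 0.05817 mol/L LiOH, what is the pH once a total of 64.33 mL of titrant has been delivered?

n(acid) = 0.09934 x 0.02416 = 0.002400 mol; n(LiOH) added = 0.05817 x 0.06433 = 0.003742 mol.
Base is in excess by 0.003742 - 0.002400 = 0.001342 mol in a total volume of 0.08849 L.
[OH^-] = 0.001342/0.08849 = 0.01517 M, so pOH = 1.82 and pH = 14.00 - 1.82 = 12.18.

12.18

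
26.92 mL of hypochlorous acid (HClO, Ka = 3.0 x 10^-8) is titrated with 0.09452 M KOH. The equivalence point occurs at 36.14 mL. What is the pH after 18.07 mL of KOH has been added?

18.07 mL is exactly half the equivalence volume (36.14/2), i.e. the half-equivalence point.
There, n(HA) = n(A^-), so pH = pKa = -log(3.0 x 10^-8) = 7.52.

7.52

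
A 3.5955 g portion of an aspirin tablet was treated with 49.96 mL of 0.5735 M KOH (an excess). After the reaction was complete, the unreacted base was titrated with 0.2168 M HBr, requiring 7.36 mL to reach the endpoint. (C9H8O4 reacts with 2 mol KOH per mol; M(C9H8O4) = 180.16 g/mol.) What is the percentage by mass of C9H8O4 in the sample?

Total n(KOH) added = 0.5735 x 0.04996 = 0.02865 mol.
n(HBr) used = 0.2168 x 0.007360 = 0.001596 mol, which equals the excess n(KOH).
So n(KOH) consumed by the sample = 0.02865 - 0.001596 = 0.02706 mol.
n(C9H8O4) = 0.02706 / 2 = 0.01353 mol.
mass C9H8O4 = 0.01353 x 180.16 = 2.437 g, so %C9H8O4 = 2.437/3.5955 x 100 = 67.8%.

67.8%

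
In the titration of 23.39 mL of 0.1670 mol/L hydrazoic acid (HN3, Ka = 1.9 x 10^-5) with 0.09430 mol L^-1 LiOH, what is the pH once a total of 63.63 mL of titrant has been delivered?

12.38

n(acid) = 0.1670 x 0.02339 = 0.003906 mol; n(LiOH) added = 0.09430 x 0.06363 = 0.006000 mol.
Base is in excess by 0.006000 - 0.003906 = 0.002094 mol in a total volume of 0.08702 L.
[OH^-] = 0.002094/0.08702 = 0.02407 M, so pOH = 1.62 and pH = 14.00 - 1.62 = 12.38.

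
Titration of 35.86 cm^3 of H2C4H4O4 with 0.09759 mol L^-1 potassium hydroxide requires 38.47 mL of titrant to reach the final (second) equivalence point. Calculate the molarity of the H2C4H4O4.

n(KOH) = 0.09759 x 0.03847 = 0.003754 mol.
At the final (second) equivalence point, 2 mol OH^- react per mol H2C4H4O4, so n(H2C4H4O4) = 0.003754 / 2 = 0.001877 mol.
[H2C4H4O4] = 0.001877 / 0.03586 L = 0.0523 M.

0.0523 M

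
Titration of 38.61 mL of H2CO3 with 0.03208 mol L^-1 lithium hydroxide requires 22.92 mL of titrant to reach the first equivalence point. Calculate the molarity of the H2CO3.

0.0190 M

n(LiOH) = 0.03208 x 0.02292 = 0.0007353 mol.
At the first equivalence point, 1 mol OH^- react per mol H2CO3, so n(H2CO3) = 0.0007353 / 1 = 0.0007353 mol.
[H2CO3] = 0.0007353 / 0.03861 L = 0.0190 M.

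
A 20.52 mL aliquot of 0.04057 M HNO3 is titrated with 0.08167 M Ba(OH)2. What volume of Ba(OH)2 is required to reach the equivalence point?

5.10 mL

n(HNO3) = 0.04057 mol/L x 0.02052 L = 0.0008325 mol.
The neutralisation is 2 HNO3 : 1 Ba(OH)2, so n(Ba(OH)2) = 0.0008325 x 1/2 = 0.0004162 mol.
V(Ba(OH)2) = 0.0004162 / 0.08167 = 0.005097 L = 5.10 mL.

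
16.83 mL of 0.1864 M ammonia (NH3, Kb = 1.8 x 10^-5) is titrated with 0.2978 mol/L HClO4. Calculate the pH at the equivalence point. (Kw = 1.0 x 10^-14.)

n(NH3) = 0.1864 x 0.01683 = 0.003137 mol; V(HClO4) at equivalence = 0.003137/0.2978 = 0.01053 L.
At equivalence the base is fully converted to NH4+; total volume = 0.02736 L, so [NH4+] = 0.003137/0.02736 = 0.1146 M.
Ka(NH4+) = Kw/Kb = 1.0e-14 / 1.8 x 10^-5 = 5.56e-10.
[H^+] = sqrt(Ka x [NH4+]) = sqrt(5.56e-10 x 0.1146) = 7.98e-6 M.
pH = -log(7.98e-6) = 5.10.

5.10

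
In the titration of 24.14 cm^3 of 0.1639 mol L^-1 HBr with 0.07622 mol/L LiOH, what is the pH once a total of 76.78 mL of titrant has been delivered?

12.27

n(acid) = 0.1639 x 0.02414 = 0.003957 mol; n(LiOH) added = 0.07622 x 0.07678 = 0.005852 mol.
Base is in excess by 0.005852 - 0.003957 = 0.001896 mol in a total volume of 0.1009 L.
[OH^-] = 0.001896/0.1009 = 0.01878 M, so pOH = 1.73 and pH = 14.00 - 1.73 = 12.27.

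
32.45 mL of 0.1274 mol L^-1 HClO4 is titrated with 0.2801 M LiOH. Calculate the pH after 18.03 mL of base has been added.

n(acid) = 0.1274 x 0.03245 = 0.004134 mol; n(LiOH) added = 0.2801 x 0.01803 = 0.005050 mol.
Base is in excess by 0.005050 - 0.004134 = 0.0009161 mol in a total volume of 0.05048 L.
[OH^-] = 0.0009161/0.05048 = 0.01815 M, so pOH = 1.74 and pH = 14.00 - 1.74 = 12.26.

12.26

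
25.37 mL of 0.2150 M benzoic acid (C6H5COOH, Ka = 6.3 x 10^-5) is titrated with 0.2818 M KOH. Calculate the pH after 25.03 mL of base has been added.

12.50

n(acid) = 0.2150 x 0.02537 = 0.005455 mol; n(KOH) added = 0.2818 x 0.02503 = 0.007053 mol.
Base is in excess by 0.007053 - 0.005455 = 0.001599 mol in a total volume of 0.05040 L.
[OH^-] = 0.001599/0.05040 = 0.03172 M, so pOH = 1.50 and pH = 14.00 - 1.50 = 12.50.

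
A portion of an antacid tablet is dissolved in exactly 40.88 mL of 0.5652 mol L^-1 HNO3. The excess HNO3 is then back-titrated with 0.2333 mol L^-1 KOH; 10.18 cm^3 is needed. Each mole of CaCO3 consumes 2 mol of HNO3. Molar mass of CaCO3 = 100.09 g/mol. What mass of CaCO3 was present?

1.04 g

Total n(HNO3) added = 0.5652 x 0.04088 = 0.02311 mol.
n(KOH) used = 0.2333 x 0.01018 = 0.002375 mol, which equals the excess n(HNO3).
So n(HNO3) consumed by the sample = 0.02311 - 0.002375 = 0.02073 mol.
n(CaCO3) = 0.02073 / 2 = 0.01037 mol.
mass = 0.01037 mol x 100.09 g/mol = 1.04 g.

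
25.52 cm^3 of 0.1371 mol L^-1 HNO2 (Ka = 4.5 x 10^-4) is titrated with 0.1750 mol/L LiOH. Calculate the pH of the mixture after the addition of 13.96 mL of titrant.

3.71

Initial n(HNO2) = 0.1371 x 0.02552 = 0.003499 mol.
n(LiOH) added = 0.1750 x 0.01396 = 0.002443 mol, converting that many moles of HNO2 to NO2-.
Remaining n(HNO2) = 0.001056 mol; n(NO2-) = 0.002443 mol.
By Henderson-Hasselbalch, pH = pKa + log([A^-]/[HA]) = 3.35 + log(0.002443/0.001056) = 3.35 + (+0.36) = 3.71.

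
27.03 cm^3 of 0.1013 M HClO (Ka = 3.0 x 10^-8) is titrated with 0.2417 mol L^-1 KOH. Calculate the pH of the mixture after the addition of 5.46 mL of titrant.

7.49

Initial n(HClO) = 0.1013 x 0.02703 = 0.002738 mol.
n(KOH) added = 0.2417 x 0.005460 = 0.001320 mol, converting that many moles of HClO to ClO-.
Remaining n(HClO) = 0.001418 mol; n(ClO-) = 0.001320 mol.
By Henderson-Hasselbalch, pH = pKa + log([A^-]/[HA]) = 7.52 + log(0.001320/0.001418) = 7.52 + (-0.03) = 7.49.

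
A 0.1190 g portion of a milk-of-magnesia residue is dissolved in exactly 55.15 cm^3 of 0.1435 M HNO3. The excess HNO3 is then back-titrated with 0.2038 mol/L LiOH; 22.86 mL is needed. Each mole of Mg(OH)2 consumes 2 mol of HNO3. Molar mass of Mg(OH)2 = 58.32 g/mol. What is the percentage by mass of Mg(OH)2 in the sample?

79.8%

Total n(HNO3) added = 0.1435 x 0.05515 = 0.007914 mol.
n(LiOH) used = 0.2038 x 0.02286 = 0.004659 mol, which equals the excess n(HNO3).
So n(HNO3) consumed by the sample = 0.007914 - 0.004659 = 0.003255 mol.
n(Mg(OH)2) = 0.003255 / 2 = 0.001628 mol.
mass Mg(OH)2 = 0.001628 x 58.32 = 0.09492 g, so %Mg(OH)2 = 0.09492/0.1190 x 100 = 79.8%.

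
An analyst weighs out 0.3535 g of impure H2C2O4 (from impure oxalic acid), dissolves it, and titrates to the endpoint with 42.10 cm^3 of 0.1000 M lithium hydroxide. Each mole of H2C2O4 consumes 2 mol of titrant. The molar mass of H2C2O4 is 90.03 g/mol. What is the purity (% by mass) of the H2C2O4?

n(LiOH) = 0.1000 x 0.04210 = 0.004210 mol.
n(H2C2O4) = 0.004210 / 2 = 0.002105 mol.
mass of H2C2O4 = 0.002105 x 90.03 = 0.1895 g.
% purity = 0.1895 / 0.3535 x 100 = 53.6%.

53.6%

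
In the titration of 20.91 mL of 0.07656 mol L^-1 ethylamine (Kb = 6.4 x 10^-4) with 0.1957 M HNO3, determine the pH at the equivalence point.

n(C2H5NH2) = 0.07656 x 0.02091 = 0.001601 mol; V(HNO3) at equivalence = 0.001601/0.1957 = 0.008180 L.
At equivalence the base is fully converted to C2H5NH3+; total volume = 0.02909 L, so [C2H5NH3+] = 0.001601/0.02909 = 0.05503 M.
Ka(C2H5NH3+) = Kw/Kb = 1.0e-14 / 6.4 x 10^-4 = 1.56e-11.
[H^+] = sqrt(Ka x [C2H5NH3+]) = sqrt(1.56e-11 x 0.05503) = 9.27e-7 M.
pH = -log(9.27e-7) = 6.03.

6.03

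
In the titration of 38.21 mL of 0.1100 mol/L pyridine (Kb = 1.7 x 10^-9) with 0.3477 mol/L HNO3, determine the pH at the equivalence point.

3.15

n(C5H5N) = 0.1100 x 0.03821 = 0.004203 mol; V(HNO3) at equivalence = 0.004203/0.3477 = 0.01209 L.
At equivalence the base is fully converted to C5H5NH+; total volume = 0.05030 L, so [C5H5NH+] = 0.004203/0.05030 = 0.08356 M.
Ka(C5H5NH+) = Kw/Kb = 1.0e-14 / 1.7 x 10^-9 = 5.88e-6.
[H^+] = sqrt(Ka x [C5H5NH+]) = sqrt(5.88e-6 x 0.08356) = 0.000701 M.
pH = -log(0.000701) = 3.15.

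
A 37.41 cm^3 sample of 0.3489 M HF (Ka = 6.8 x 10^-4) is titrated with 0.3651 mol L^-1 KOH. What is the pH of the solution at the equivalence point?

n(HF) = 0.3489 x 0.03741 = 0.01305 mol; V(KOH) at equivalence = 0.01305/0.3651 = 0.03575 L.
At equivalence all the acid is converted to F-; total volume = 0.03741 + 0.03575 = 0.07316 L, so [F-] = 0.01305/0.07316 = 0.1784 M.
Kb = Kw/Ka = 1.0e-14 / 6.8 x 10^-4 = 1.47e-11.
[OH^-] = sqrt(Kb x [F-]) = sqrt(1.47e-11 x 0.1784) = 1.62e-6 M.
pOH = 5.79, so pH = 14.00 - 5.79 = 8.21.

8.21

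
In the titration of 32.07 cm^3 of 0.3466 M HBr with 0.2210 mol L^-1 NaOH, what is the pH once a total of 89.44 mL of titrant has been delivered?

n(acid) = 0.3466 x 0.03207 = 0.01112 mol; n(NaOH) added = 0.2210 x 0.08944 = 0.01977 mol.
Base is in excess by 0.01977 - 0.01112 = 0.008651 mol in a total volume of 0.1215 L.
[OH^-] = 0.008651/0.1215 = 0.07119 M, so pOH = 1.15 and pH = 14.00 - 1.15 = 12.85.

12.85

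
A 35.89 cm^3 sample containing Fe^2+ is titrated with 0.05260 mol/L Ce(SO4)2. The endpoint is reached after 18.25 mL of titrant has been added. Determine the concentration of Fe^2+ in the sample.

n(Ce(SO4)2) = 0.05260 x 0.01825 = 0.0009599 mol.
From the balanced equation, 1 mol Ce(SO4)2 reacts with 1 mol Fe^2+, so n(Fe^2+) = 0.0009599 x 1/1 = 0.0009599 mol.
[Fe^2+] = 0.0009599 / 0.03589 L = 0.0267 M.

0.0267 M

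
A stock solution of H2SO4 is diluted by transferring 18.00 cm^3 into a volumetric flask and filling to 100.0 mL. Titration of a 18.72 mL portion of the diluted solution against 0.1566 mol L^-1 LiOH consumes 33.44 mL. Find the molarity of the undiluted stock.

0.777 M

n(LiOH) = 0.1566 x 0.03344 = 0.005237 mol.
n(H2SO4) in the aliquot = 0.005237 x 1/2 = 0.002618 mol.
[diluted H2SO4] = 0.002618 / 0.01872 = 0.1399 M.
Dilution factor = 100.0/18.00 = 5.556, so [stock] = 0.1399 x 5.556 = 0.777 M.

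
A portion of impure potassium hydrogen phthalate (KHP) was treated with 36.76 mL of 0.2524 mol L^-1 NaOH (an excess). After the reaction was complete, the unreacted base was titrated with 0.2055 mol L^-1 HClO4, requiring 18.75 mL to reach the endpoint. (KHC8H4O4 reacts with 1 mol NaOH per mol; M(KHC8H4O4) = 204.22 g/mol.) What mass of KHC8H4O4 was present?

1.11 g

Total n(NaOH) added = 0.2524 x 0.03676 = 0.009278 mol.
n(HClO4) used = 0.2055 x 0.01875 = 0.003853 mol, which equals the excess n(NaOH).
So n(NaOH) consumed by the sample = 0.009278 - 0.003853 = 0.005425 mol.
n(KHC8H4O4) = 0.005425 / 1 = 0.005425 mol.
mass = 0.005425 mol x 204.22 g/mol = 1.11 g.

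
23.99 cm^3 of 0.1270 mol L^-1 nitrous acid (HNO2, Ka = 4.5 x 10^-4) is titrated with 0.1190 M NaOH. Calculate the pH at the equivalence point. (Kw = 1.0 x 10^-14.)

8.07

n(HNO2) = 0.1270 x 0.02399 = 0.003047 mol; V(NaOH) at equivalence = 0.003047/0.1190 = 0.02560 L.
At equivalence all the acid is converted to NO2-; total volume = 0.02399 + 0.02560 = 0.04959 L, so [NO2-] = 0.003047/0.04959 = 0.06143 M.
Kb = Kw/Ka = 1.0e-14 / 4.5 x 10^-4 = 2.22e-11.
[OH^-] = sqrt(Kb x [NO2-]) = sqrt(2.22e-11 x 0.06143) = 1.17e-6 M.
pOH = 5.93, so pH = 14.00 - 5.93 = 8.07.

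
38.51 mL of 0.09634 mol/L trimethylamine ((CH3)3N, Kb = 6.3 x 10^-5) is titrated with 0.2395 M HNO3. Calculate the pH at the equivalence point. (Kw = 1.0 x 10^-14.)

n((CH3)3N) = 0.09634 x 0.03851 = 0.003710 mol; V(HNO3) at equivalence = 0.003710/0.2395 = 0.01549 L.
At equivalence the base is fully converted to (CH3)3NH+; total volume = 0.05400 L, so [(CH3)3NH+] = 0.003710/0.05400 = 0.06870 M.
Ka((CH3)3NH+) = Kw/Kb = 1.0e-14 / 6.3 x 10^-5 = 1.59e-10.
[H^+] = sqrt(Ka x [(CH3)3NH+]) = sqrt(1.59e-10 x 0.06870) = 3.30e-6 M.
pH = -log(3.30e-6) = 5.48.

5.48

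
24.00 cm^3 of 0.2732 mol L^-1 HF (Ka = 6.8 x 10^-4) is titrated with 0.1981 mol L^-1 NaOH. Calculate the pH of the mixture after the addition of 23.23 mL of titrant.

Initial n(HF) = 0.2732 x 0.02400 = 0.006557 mol.
n(NaOH) added = 0.1981 x 0.02323 = 0.004602 mol, converting that many moles of HF to F-.
Remaining n(HF) = 0.001955 mol; n(F-) = 0.004602 mol.
By Henderson-Hasselbalch, pH = pKa + log([A^-]/[HA]) = 3.17 + log(0.004602/0.001955) = 3.17 + (+0.37) = 3.54.

3.54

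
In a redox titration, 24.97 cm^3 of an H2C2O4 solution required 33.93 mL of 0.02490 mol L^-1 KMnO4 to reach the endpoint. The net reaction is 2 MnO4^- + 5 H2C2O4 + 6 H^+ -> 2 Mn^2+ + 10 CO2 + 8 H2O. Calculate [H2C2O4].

n(KMnO4) = 0.02490 x 0.03393 = 0.0008449 mol.
From the balanced equation, 2 mol KMnO4 reacts with 5 mol H2C2O4, so n(H2C2O4) = 0.0008449 x 5/2 = 0.002112 mol.
[H2C2O4] = 0.002112 / 0.02497 L = 0.0846 M.

0.0846 M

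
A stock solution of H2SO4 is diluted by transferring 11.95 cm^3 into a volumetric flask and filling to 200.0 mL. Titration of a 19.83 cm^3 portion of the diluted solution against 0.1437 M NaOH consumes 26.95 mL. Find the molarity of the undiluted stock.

1.63 M

n(NaOH) = 0.1437 x 0.02695 = 0.003873 mol.
n(H2SO4) in the aliquot = 0.003873 x 1/2 = 0.001936 mol.
[diluted H2SO4] = 0.001936 / 0.01983 = 0.09765 M.
Dilution factor = 200.0/11.95 = 16.74, so [stock] = 0.09765 x 16.74 = 1.63 M.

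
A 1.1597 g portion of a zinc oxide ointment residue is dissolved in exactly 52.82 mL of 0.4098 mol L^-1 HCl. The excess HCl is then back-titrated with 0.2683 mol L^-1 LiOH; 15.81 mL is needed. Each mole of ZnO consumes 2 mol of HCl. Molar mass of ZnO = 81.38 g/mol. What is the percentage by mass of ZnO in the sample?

Total n(HCl) added = 0.4098 x 0.05282 = 0.02165 mol.
n(LiOH) used = 0.2683 x 0.01581 = 0.004242 mol, which equals the excess n(HCl).
So n(HCl) consumed by the sample = 0.02165 - 0.004242 = 0.01740 mol.
n(ZnO) = 0.01740 / 2 = 0.008702 mol.
mass ZnO = 0.008702 x 81.38 = 0.7082 g, so %ZnO = 0.7082/1.1597 x 100 = 61.1%.

61.1%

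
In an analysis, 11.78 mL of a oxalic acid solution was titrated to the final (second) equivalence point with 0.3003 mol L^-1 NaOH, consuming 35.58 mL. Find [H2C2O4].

n(NaOH) = 0.3003 x 0.03558 = 0.01068 mol.
At the final (second) equivalence point, 2 mol OH^- react per mol H2C2O4, so n(H2C2O4) = 0.01068 / 2 = 0.005342 mol.
[H2C2O4] = 0.005342 / 0.01178 L = 0.454 M.

0.454 M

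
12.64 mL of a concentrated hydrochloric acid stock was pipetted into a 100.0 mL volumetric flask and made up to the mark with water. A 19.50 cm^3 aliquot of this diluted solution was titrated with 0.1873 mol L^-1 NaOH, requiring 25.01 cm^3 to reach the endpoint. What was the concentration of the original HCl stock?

1.90 M

n(NaOH) = 0.1873 x 0.02501 = 0.004684 mol.
n(HCl) in the aliquot = 0.004684 mol.
[diluted HCl] = 0.004684 / 0.01950 = 0.2402 M.
Dilution factor = 100.0/12.64 = 7.911, so [stock] = 0.2402 x 7.911 = 1.90 M.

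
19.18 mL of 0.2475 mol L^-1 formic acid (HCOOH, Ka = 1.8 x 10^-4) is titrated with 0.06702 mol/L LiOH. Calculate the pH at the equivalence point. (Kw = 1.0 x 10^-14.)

8.23

n(HCOOH) = 0.2475 x 0.01918 = 0.004747 mol; V(LiOH) at equivalence = 0.004747/0.06702 = 0.07083 L.
At equivalence all the acid is converted to HCOO-; total volume = 0.01918 + 0.07083 = 0.09001 L, so [HCOO-] = 0.004747/0.09001 = 0.05274 M.
Kb = Kw/Ka = 1.0e-14 / 1.8 x 10^-4 = 5.56e-11.
[OH^-] = sqrt(Kb x [HCOO-]) = sqrt(5.56e-11 x 0.05274) = 1.71e-6 M.
pOH = 5.77, so pH = 14.00 - 5.77 = 8.23.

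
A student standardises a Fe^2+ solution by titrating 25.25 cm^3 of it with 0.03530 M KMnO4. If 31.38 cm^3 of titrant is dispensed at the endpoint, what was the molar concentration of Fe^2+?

0.219 M

n(KMnO4) = 0.03530 x 0.03138 = 0.001108 mol.
From the balanced equation, 1 mol KMnO4 reacts with 5 mol Fe^2+, so n(Fe^2+) = 0.001108 x 5/1 = 0.005539 mol.
[Fe^2+] = 0.005539 / 0.02525 L = 0.219 M.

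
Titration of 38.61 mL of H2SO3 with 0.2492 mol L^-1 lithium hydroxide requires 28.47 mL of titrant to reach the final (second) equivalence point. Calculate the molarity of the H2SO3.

0.0919 M

n(LiOH) = 0.2492 x 0.02847 = 0.007095 mol.
At the final (second) equivalence point, 2 mol OH^- react per mol H2SO3, so n(H2SO3) = 0.007095 / 2 = 0.003547 mol.
[H2SO3] = 0.003547 / 0.03861 L = 0.0919 M.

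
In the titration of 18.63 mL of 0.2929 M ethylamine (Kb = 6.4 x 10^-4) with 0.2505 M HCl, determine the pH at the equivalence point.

n(C2H5NH2) = 0.2929 x 0.01863 = 0.005457 mol; V(HCl) at equivalence = 0.005457/0.2505 = 0.02178 L.
At equivalence the base is fully converted to C2H5NH3+; total volume = 0.04041 L, so [C2H5NH3+] = 0.005457/0.04041 = 0.1350 M.
Ka(C2H5NH3+) = Kw/Kb = 1.0e-14 / 6.4 x 10^-4 = 1.56e-11.
[H^+] = sqrt(Ka x [C2H5NH3+]) = sqrt(1.56e-11 x 0.1350) = 1.45e-6 M.
pH = -log(1.45e-6) = 5.84.

5.84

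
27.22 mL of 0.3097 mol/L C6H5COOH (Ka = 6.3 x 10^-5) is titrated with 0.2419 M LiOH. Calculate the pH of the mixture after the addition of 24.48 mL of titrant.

Initial n(C6H5COOH) = 0.3097 x 0.02722 = 0.008430 mol.
n(LiOH) added = 0.2419 x 0.02448 = 0.005922 mol, converting that many moles of C6H5COOH to C6H5COO-.
Remaining n(C6H5COOH) = 0.002508 mol; n(C6H5COO-) = 0.005922 mol.
By Henderson-Hasselbalch, pH = pKa + log([A^-]/[HA]) = 4.20 + log(0.005922/0.002508) = 4.20 + (+0.37) = 4.57.

4.57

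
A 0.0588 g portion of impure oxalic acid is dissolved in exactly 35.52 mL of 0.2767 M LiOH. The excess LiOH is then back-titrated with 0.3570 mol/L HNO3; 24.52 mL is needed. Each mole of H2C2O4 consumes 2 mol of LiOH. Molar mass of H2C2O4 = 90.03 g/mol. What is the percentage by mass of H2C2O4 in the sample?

82.3%

Total n(LiOH) added = 0.2767 x 0.03552 = 0.009828 mol.
n(HNO3) used = 0.3570 x 0.02452 = 0.008754 mol, which equals the excess n(LiOH).
So n(LiOH) consumed by the sample = 0.009828 - 0.008754 = 0.001075 mol.
n(H2C2O4) = 0.001075 / 2 = 0.0005374 mol.
mass H2C2O4 = 0.0005374 x 90.03 = 0.04838 g, so %H2C2O4 = 0.04838/0.0588 x 100 = 82.3%.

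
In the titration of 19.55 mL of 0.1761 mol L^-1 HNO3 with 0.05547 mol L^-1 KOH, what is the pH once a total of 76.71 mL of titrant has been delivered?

11.93

n(acid) = 0.1761 x 0.01955 = 0.003443 mol; n(KOH) added = 0.05547 x 0.07671 = 0.004255 mol.
Base is in excess by 0.004255 - 0.003443 = 0.0008123 mol in a total volume of 0.09626 L.
[OH^-] = 0.0008123/0.09626 = 0.008439 M, so pOH = 2.07 and pH = 14.00 - 2.07 = 11.93.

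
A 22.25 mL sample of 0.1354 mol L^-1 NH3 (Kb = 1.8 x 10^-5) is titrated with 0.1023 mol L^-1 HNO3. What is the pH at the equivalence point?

n(NH3) = 0.1354 x 0.02225 = 0.003013 mol; V(HNO3) at equivalence = 0.003013/0.1023 = 0.02945 L.
At equivalence the base is fully converted to NH4+; total volume = 0.05170 L, so [NH4+] = 0.003013/0.05170 = 0.05827 M.
Ka(NH4+) = Kw/Kb = 1.0e-14 / 1.8 x 10^-5 = 5.56e-10.
[H^+] = sqrt(Ka x [NH4+]) = sqrt(5.56e-10 x 0.05827) = 5.69e-6 M.
pH = -log(5.69e-6) = 5.24.

5.24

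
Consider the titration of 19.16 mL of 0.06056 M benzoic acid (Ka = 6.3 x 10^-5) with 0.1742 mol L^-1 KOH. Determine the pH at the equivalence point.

8.43

n(C6H5COOH) = 0.06056 x 0.01916 = 0.001160 mol; V(KOH) at equivalence = 0.001160/0.1742 = 0.006661 L.
At equivalence all the acid is converted to C6H5COO-; total volume = 0.01916 + 0.006661 = 0.02582 L, so [C6H5COO-] = 0.001160/0.02582 = 0.04494 M.
Kb = Kw/Ka = 1.0e-14 / 6.3 x 10^-5 = 1.59e-10.
[OH^-] = sqrt(Kb x [C6H5COO-]) = sqrt(1.59e-10 x 0.04494) = 2.67e-6 M.
pOH = 5.57, so pH = 14.00 - 5.57 = 8.43.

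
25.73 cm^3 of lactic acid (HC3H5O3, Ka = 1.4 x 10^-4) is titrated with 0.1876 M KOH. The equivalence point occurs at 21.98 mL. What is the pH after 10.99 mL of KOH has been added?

3.85

10.99 mL is exactly half the equivalence volume (21.98/2), i.e. the half-equivalence point.
There, n(HA) = n(A^-), so pH = pKa = -log(1.4 x 10^-4) = 3.85.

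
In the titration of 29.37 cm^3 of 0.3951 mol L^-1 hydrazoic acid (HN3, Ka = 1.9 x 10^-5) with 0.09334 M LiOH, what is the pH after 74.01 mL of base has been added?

4.89

Initial n(HN3) = 0.3951 x 0.02937 = 0.01160 mol.
n(LiOH) added = 0.09334 x 0.07401 = 0.006908 mol, converting that many moles of HN3 to N3-.
Remaining n(HN3) = 0.004696 mol; n(N3-) = 0.006908 mol.
By Henderson-Hasselbalch, pH = pKa + log([A^-]/[HA]) = 4.72 + log(0.006908/0.004696) = 4.72 + (+0.17) = 4.89.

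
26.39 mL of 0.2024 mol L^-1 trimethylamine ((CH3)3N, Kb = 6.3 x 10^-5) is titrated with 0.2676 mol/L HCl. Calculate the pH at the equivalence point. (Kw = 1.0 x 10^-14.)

n((CH3)3N) = 0.2024 x 0.02639 = 0.005341 mol; V(HCl) at equivalence = 0.005341/0.2676 = 0.01996 L.
At equivalence the base is fully converted to (CH3)3NH+; total volume = 0.04635 L, so [(CH3)3NH+] = 0.005341/0.04635 = 0.1152 M.
Ka((CH3)3NH+) = Kw/Kb = 1.0e-14 / 6.3 x 10^-5 = 1.59e-10.
[H^+] = sqrt(Ka x [(CH3)3NH+]) = sqrt(1.59e-10 x 0.1152) = 4.28e-6 M.
pH = -log(4.28e-6) = 5.37.

5.37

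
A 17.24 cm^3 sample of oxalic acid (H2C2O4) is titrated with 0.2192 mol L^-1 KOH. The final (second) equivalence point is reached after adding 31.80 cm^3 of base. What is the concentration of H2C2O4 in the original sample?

0.202 M

n(KOH) = 0.2192 x 0.03180 = 0.006971 mol.
At the final (second) equivalence point, 2 mol OH^- react per mol H2C2O4, so n(H2C2O4) = 0.006971 / 2 = 0.003485 mol.
[H2C2O4] = 0.003485 / 0.01724 L = 0.202 M.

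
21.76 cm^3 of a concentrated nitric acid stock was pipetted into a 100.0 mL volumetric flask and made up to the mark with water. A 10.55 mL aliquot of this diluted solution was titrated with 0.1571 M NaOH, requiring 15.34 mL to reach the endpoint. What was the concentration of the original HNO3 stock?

n(NaOH) = 0.1571 x 0.01534 = 0.002410 mol.
n(HNO3) in the aliquot = 0.002410 mol.
[diluted HNO3] = 0.002410 / 0.01055 = 0.2284 M.
Dilution factor = 100.0/21.76 = 4.596, so [stock] = 0.2284 x 4.596 = 1.05 M.

1.05 M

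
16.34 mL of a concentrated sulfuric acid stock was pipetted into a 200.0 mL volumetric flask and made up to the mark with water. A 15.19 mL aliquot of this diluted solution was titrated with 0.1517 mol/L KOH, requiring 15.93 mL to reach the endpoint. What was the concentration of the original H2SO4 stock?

n(KOH) = 0.1517 x 0.01593 = 0.002417 mol.
n(H2SO4) in the aliquot = 0.002417 x 1/2 = 0.001208 mol.
[diluted H2SO4] = 0.001208 / 0.01519 = 0.07955 M.
Dilution factor = 200.0/16.34 = 12.24, so [stock] = 0.07955 x 12.24 = 0.974 M.

0.974 M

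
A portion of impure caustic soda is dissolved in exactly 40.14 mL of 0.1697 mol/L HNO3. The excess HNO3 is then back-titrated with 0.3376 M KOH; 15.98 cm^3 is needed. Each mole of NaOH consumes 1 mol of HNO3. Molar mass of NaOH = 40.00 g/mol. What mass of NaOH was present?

0.0567 g

Total n(HNO3) added = 0.1697 x 0.04014 = 0.006812 mol.
n(KOH) used = 0.3376 x 0.01598 = 0.005395 mol, which equals the excess n(HNO3).
So n(HNO3) consumed by the sample = 0.006812 - 0.005395 = 0.001417 mol.
n(NaOH) = 0.001417 / 1 = 0.001417 mol.
mass = 0.001417 mol x 40.00 g/mol = 0.0567 g.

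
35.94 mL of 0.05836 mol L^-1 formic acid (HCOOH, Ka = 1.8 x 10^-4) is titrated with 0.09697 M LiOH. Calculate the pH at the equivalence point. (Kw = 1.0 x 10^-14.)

n(HCOOH) = 0.05836 x 0.03594 = 0.002097 mol; V(LiOH) at equivalence = 0.002097/0.09697 = 0.02163 L.
At equivalence all the acid is converted to HCOO-; total volume = 0.03594 + 0.02163 = 0.05757 L, so [HCOO-] = 0.002097/0.05757 = 0.03643 M.
Kb = Kw/Ka = 1.0e-14 / 1.8 x 10^-4 = 5.56e-11.
[OH^-] = sqrt(Kb x [HCOO-]) = sqrt(5.56e-11 x 0.03643) = 1.42e-6 M.
pOH = 5.85, so pH = 14.00 - 5.85 = 8.15.

8.15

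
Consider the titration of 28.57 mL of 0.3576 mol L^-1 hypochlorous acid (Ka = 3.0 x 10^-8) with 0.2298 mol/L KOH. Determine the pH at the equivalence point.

n(HClO) = 0.3576 x 0.02857 = 0.01022 mol; V(KOH) at equivalence = 0.01022/0.2298 = 0.04446 L.
At equivalence all the acid is converted to ClO-; total volume = 0.02857 + 0.04446 = 0.07303 L, so [ClO-] = 0.01022/0.07303 = 0.1399 M.
Kb = Kw/Ka = 1.0e-14 / 3.0 x 10^-8 = 3.33e-7.
[OH^-] = sqrt(Kb x [ClO-]) = sqrt(3.33e-7 x 0.1399) = 0.000216 M.
pOH = 3.67, so pH = 14.00 - 3.67 = 10.33.

10.33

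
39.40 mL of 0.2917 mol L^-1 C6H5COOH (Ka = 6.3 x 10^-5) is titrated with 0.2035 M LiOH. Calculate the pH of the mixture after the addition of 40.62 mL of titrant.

Initial n(C6H5COOH) = 0.2917 x 0.03940 = 0.01149 mol.
n(LiOH) added = 0.2035 x 0.04062 = 0.008266 mol, converting that many moles of C6H5COOH to C6H5COO-.
Remaining n(C6H5COOH) = 0.003227 mol; n(C6H5COO-) = 0.008266 mol.
By Henderson-Hasselbalch, pH = pKa + log([A^-]/[HA]) = 4.20 + log(0.008266/0.003227) = 4.20 + (+0.41) = 4.61.

4.61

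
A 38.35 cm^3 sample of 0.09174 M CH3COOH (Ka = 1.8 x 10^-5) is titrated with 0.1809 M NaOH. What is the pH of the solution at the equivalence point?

8.76

n(CH3COOH) = 0.09174 x 0.03835 = 0.003518 mol; V(NaOH) at equivalence = 0.003518/0.1809 = 0.01945 L.
At equivalence all the acid is converted to CH3COO-; total volume = 0.03835 + 0.01945 = 0.05780 L, so [CH3COO-] = 0.003518/0.05780 = 0.06087 M.
Kb = Kw/Ka = 1.0e-14 / 1.8 x 10^-5 = 5.56e-10.
[OH^-] = sqrt(Kb x [CH3COO-]) = sqrt(5.56e-10 x 0.06087) = 5.82e-6 M.
pOH = 5.24, so pH = 14.00 - 5.24 = 8.76.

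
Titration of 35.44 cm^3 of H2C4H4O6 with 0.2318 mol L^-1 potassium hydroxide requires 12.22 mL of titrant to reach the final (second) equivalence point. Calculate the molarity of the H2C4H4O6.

0.0400 M

n(KOH) = 0.2318 x 0.01222 = 0.002833 mol.
At the final (second) equivalence point, 2 mol OH^- react per mol H2C4H4O6, so n(H2C4H4O6) = 0.002833 / 2 = 0.001416 mol.
[H2C4H4O6] = 0.001416 / 0.03544 L = 0.0400 M.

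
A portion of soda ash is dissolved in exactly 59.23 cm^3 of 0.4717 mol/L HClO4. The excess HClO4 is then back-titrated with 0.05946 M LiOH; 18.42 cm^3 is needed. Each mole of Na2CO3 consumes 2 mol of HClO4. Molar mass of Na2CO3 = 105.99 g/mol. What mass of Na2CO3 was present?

Total n(HClO4) added = 0.4717 x 0.05923 = 0.02794 mol.
n(LiOH) used = 0.05946 x 0.01842 = 0.001095 mol, which equals the excess n(HClO4).
So n(HClO4) consumed by the sample = 0.02794 - 0.001095 = 0.02684 mol.
n(Na2CO3) = 0.02684 / 2 = 0.01342 mol.
mass = 0.01342 mol x 105.99 g/mol = 1.42 g.

1.42 g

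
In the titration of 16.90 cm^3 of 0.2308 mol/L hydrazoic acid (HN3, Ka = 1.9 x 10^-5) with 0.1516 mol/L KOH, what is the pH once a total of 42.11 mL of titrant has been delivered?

n(acid) = 0.2308 x 0.01690 = 0.003901 mol; n(KOH) added = 0.1516 x 0.04211 = 0.006384 mol.
Base is in excess by 0.006384 - 0.003901 = 0.002483 mol in a total volume of 0.05901 L.
[OH^-] = 0.002483/0.05901 = 0.04208 M, so pOH = 1.38 and pH = 14.00 - 1.38 = 12.62.

12.62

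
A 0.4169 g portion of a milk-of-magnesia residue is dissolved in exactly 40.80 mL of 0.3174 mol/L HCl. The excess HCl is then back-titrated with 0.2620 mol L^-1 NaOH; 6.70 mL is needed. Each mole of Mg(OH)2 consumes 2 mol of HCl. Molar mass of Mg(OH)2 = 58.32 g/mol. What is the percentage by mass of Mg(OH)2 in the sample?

Total n(HCl) added = 0.3174 x 0.04080 = 0.01295 mol.
n(NaOH) used = 0.2620 x 0.006700 = 0.001755 mol, which equals the excess n(HCl).
So n(HCl) consumed by the sample = 0.01295 - 0.001755 = 0.01119 mol.
n(Mg(OH)2) = 0.01119 / 2 = 0.005597 mol.
mass Mg(OH)2 = 0.005597 x 58.32 = 0.3264 g, so %Mg(OH)2 = 0.3264/0.4169 x 100 = 78.3%.

78.3%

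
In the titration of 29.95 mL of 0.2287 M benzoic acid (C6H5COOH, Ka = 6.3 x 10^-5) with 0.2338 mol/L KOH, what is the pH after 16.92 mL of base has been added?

Initial n(C6H5COOH) = 0.2287 x 0.02995 = 0.006850 mol.
n(KOH) added = 0.2338 x 0.01692 = 0.003956 mol, converting that many moles of C6H5COOH to C6H5COO-.
Remaining n(C6H5COOH) = 0.002894 mol; n(C6H5COO-) = 0.003956 mol.
By Henderson-Hasselbalch, pH = pKa + log([A^-]/[HA]) = 4.20 + log(0.003956/0.002894) = 4.20 + (+0.14) = 4.34.

4.34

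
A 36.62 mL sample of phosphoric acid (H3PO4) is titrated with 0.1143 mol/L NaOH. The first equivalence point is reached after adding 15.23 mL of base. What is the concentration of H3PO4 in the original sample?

0.0475 M

n(NaOH) = 0.1143 x 0.01523 = 0.001741 mol.
At the first equivalence point, 1 mol OH^- react per mol H3PO4, so n(H3PO4) = 0.001741 / 1 = 0.001741 mol.
[H3PO4] = 0.001741 / 0.03662 L = 0.0475 M.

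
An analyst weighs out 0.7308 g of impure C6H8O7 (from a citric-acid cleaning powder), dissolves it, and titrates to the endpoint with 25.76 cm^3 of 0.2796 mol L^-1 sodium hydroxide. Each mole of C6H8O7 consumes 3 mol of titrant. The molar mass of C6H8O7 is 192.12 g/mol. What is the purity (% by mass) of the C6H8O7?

63.1%

n(NaOH) = 0.2796 x 0.02576 = 0.007202 mol.
n(C6H8O7) = 0.007202 / 3 = 0.002401 mol.
mass of C6H8O7 = 0.002401 x 192.12 = 0.4612 g.
% purity = 0.4612 / 0.7308 x 100 = 63.1%.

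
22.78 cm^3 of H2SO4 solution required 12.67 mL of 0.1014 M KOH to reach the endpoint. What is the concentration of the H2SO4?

n(KOH) delivered = 0.1014 x 0.01267 = 0.001285 mol.
The reaction is 1 H2SO4 + 2 KOH, so n(H2SO4) = 0.001285 x 1/2 = 0.0006424 mol.
[H2SO4] = 0.0006424 mol / 0.02278 L = 0.0282 M.

0.0282 M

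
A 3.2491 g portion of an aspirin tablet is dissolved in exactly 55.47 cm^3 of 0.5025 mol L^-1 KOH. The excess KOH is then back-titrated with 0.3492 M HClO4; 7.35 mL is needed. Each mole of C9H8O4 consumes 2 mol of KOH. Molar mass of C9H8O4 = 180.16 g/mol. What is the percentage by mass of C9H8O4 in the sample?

Total n(KOH) added = 0.5025 x 0.05547 = 0.02787 mol.
n(HClO4) used = 0.3492 x 0.007350 = 0.002567 mol, which equals the excess n(KOH).
So n(KOH) consumed by the sample = 0.02787 - 0.002567 = 0.02531 mol.
n(C9H8O4) = 0.02531 / 2 = 0.01265 mol.
mass C9H8O4 = 0.01265 x 180.16 = 2.280 g, so %C9H8O4 = 2.280/3.2491 x 100 = 70.2%.

70.2%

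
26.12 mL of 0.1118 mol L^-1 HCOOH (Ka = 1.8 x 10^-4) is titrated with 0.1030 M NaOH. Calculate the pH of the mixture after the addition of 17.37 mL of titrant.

Initial n(HCOOH) = 0.1118 x 0.02612 = 0.002920 mol.
n(NaOH) added = 0.1030 x 0.01737 = 0.001789 mol, converting that many moles of HCOOH to HCOO-.
Remaining n(HCOOH) = 0.001131 mol; n(HCOO-) = 0.001789 mol.
By Henderson-Hasselbalch, pH = pKa + log([A^-]/[HA]) = 3.74 + log(0.001789/0.001131) = 3.74 + (+0.20) = 3.94.

3.94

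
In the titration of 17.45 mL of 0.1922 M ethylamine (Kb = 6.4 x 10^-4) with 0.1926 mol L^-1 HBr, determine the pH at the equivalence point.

n(C2H5NH2) = 0.1922 x 0.01745 = 0.003354 mol; V(HBr) at equivalence = 0.003354/0.1926 = 0.01741 L.
At equivalence the base is fully converted to C2H5NH3+; total volume = 0.03486 L, so [C2H5NH3+] = 0.003354/0.03486 = 0.09620 M.
Ka(C2H5NH3+) = Kw/Kb = 1.0e-14 / 6.4 x 10^-4 = 1.56e-11.
[H^+] = sqrt(Ka x [C2H5NH3+]) = sqrt(1.56e-11 x 0.09620) = 1.23e-6 M.
pH = -log(1.23e-6) = 5.91.

5.91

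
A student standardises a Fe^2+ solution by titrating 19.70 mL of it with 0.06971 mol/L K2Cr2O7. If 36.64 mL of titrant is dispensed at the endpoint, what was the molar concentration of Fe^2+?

n(K2Cr2O7) = 0.06971 x 0.03664 = 0.002554 mol.
From the balanced equation, 1 mol K2Cr2O7 reacts with 6 mol Fe^2+, so n(Fe^2+) = 0.002554 x 6/1 = 0.01533 mol.
[Fe^2+] = 0.01533 / 0.01970 L = 0.778 M.

0.778 M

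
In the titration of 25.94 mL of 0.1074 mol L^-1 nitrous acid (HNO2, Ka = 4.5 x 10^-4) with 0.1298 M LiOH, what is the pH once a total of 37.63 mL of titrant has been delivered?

12.52

n(acid) = 0.1074 x 0.02594 = 0.002786 mol; n(LiOH) added = 0.1298 x 0.03763 = 0.004884 mol.
Base is in excess by 0.004884 - 0.002786 = 0.002098 mol in a total volume of 0.06357 L.
[OH^-] = 0.002098/0.06357 = 0.03301 M, so pOH = 1.48 and pH = 14.00 - 1.48 = 12.52.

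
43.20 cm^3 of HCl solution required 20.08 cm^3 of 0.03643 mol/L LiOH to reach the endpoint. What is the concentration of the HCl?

n(LiOH) delivered = 0.03643 x 0.02008 = 0.0007315 mol.
For a 1:1 reaction, n(HCl) = 0.0007315 mol.
[HCl] = 0.0007315 mol / 0.04320 L = 0.0169 M.

0.0169 M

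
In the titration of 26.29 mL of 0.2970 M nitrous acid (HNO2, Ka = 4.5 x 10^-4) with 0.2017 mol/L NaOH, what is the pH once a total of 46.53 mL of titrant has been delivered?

12.34

n(acid) = 0.2970 x 0.02629 = 0.007808 mol; n(NaOH) added = 0.2017 x 0.04653 = 0.009385 mol.
Base is in excess by 0.009385 - 0.007808 = 0.001577 mol in a total volume of 0.07282 L.
[OH^-] = 0.001577/0.07282 = 0.02166 M, so pOH = 1.66 and pH = 14.00 - 1.66 = 12.34.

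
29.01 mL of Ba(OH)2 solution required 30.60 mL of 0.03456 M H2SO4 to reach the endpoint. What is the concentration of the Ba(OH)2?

0.0365 M

n(H2SO4) delivered = 0.03456 x 0.03060 = 0.001058 mol.
For a 1:1 reaction, n(Ba(OH)2) = 0.001058 mol.
[Ba(OH)2] = 0.001058 mol / 0.02901 L = 0.0365 M.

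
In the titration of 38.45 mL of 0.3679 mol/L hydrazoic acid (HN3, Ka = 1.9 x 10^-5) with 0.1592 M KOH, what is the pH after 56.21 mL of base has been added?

4.96

Initial n(HN3) = 0.3679 x 0.03845 = 0.01415 mol.
n(KOH) added = 0.1592 x 0.05621 = 0.008949 mol, converting that many moles of HN3 to N3-.
Remaining n(HN3) = 0.005197 mol; n(N3-) = 0.008949 mol.
By Henderson-Hasselbalch, pH = pKa + log([A^-]/[HA]) = 4.72 + log(0.008949/0.005197) = 4.72 + (+0.24) = 4.96.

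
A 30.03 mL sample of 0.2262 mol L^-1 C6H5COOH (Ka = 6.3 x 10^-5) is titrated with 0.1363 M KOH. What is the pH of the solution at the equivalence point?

8.57

n(C6H5COOH) = 0.2262 x 0.03003 = 0.006793 mol; V(KOH) at equivalence = 0.006793/0.1363 = 0.04984 L.
At equivalence all the acid is converted to C6H5COO-; total volume = 0.03003 + 0.04984 = 0.07987 L, so [C6H5COO-] = 0.006793/0.07987 = 0.08505 M.
Kb = Kw/Ka = 1.0e-14 / 6.3 x 10^-5 = 1.59e-10.
[OH^-] = sqrt(Kb x [C6H5COO-]) = sqrt(1.59e-10 x 0.08505) = 3.67e-6 M.
pOH = 5.43, so pH = 14.00 - 5.43 = 8.57.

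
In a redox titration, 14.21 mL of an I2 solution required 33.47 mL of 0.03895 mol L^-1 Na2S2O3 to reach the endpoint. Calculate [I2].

n(Na2S2O3) = 0.03895 x 0.03347 = 0.001304 mol.
From the balanced equation, 2 mol Na2S2O3 reacts with 1 mol I2, so n(I2) = 0.001304 x 1/2 = 0.0006518 mol.
[I2] = 0.0006518 / 0.01421 L = 0.0459 M.

0.0459 M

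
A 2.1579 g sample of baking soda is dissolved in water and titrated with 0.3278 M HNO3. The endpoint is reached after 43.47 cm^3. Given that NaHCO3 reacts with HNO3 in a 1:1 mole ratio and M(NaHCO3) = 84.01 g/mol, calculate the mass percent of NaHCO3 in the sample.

55.5%

n(HNO3) = 0.3278 x 0.04347 = 0.01425 mol.
n(NaHCO3) = 0.01425 / 1 = 0.01425 mol.
mass of NaHCO3 = 0.01425 x 84.01 = 1.197 g.
% purity = 1.197 / 2.1579 x 100 = 55.5%.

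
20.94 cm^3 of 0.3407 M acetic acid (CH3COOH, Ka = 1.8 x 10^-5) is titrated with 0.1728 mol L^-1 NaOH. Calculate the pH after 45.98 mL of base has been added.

12.08

n(acid) = 0.3407 x 0.02094 = 0.007134 mol; n(NaOH) added = 0.1728 x 0.04598 = 0.007945 mol.
Base is in excess by 0.007945 - 0.007134 = 0.0008111 mol in a total volume of 0.06692 L.
[OH^-] = 0.0008111/0.06692 = 0.01212 M, so pOH = 1.92 and pH = 14.00 - 1.92 = 12.08.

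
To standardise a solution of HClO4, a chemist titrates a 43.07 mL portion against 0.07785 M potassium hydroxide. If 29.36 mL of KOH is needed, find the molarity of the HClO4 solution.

n(KOH) delivered = 0.07785 x 0.02936 = 0.002286 mol.
For a 1:1 reaction, n(HClO4) = 0.002286 mol.
[HClO4] = 0.002286 mol / 0.04307 L = 0.0531 M.

0.0531 M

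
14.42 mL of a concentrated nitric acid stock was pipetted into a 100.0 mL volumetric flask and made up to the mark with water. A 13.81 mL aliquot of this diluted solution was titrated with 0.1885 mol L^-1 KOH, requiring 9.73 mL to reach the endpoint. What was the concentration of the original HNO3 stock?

0.921 M

n(KOH) = 0.1885 x 0.009730 = 0.001834 mol.
n(HNO3) in the aliquot = 0.001834 mol.
[diluted HNO3] = 0.001834 / 0.01381 = 0.1328 M.
Dilution factor = 100.0/14.42 = 6.935, so [stock] = 0.1328 x 6.935 = 0.921 M.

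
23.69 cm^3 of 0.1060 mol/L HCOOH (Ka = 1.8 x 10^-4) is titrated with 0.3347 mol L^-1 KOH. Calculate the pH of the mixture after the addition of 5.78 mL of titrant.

Initial n(HCOOH) = 0.1060 x 0.02369 = 0.002511 mol.
n(KOH) added = 0.3347 x 0.005780 = 0.001935 mol, converting that many moles of HCOOH to HCOO-.
Remaining n(HCOOH) = 0.0005766 mol; n(HCOO-) = 0.001935 mol.
By Henderson-Hasselbalch, pH = pKa + log([A^-]/[HA]) = 3.74 + log(0.001935/0.0005766) = 3.74 + (+0.53) = 4.27.

4.27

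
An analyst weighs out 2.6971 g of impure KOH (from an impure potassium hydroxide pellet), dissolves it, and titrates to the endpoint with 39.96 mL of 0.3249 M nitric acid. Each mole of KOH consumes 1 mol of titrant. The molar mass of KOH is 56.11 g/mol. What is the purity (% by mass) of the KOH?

n(HNO3) = 0.3249 x 0.03996 = 0.01298 mol.
n(KOH) = 0.01298 / 1 = 0.01298 mol.
mass of KOH = 0.01298 x 56.11 = 0.7285 g.
% purity = 0.7285 / 2.6971 x 100 = 27.0%.

27.0%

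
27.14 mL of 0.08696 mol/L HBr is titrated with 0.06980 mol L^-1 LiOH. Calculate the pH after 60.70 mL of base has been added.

n(acid) = 0.08696 x 0.02714 = 0.002360 mol; n(LiOH) added = 0.06980 x 0.06070 = 0.004237 mol.
Base is in excess by 0.004237 - 0.002360 = 0.001877 mol in a total volume of 0.08784 L.
[OH^-] = 0.001877/0.08784 = 0.02137 M, so pOH = 1.67 and pH = 14.00 - 1.67 = 12.33.

12.33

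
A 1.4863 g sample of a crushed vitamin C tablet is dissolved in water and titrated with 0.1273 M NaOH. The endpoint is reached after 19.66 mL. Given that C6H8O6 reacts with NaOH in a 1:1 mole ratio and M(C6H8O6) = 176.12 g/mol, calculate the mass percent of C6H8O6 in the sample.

n(NaOH) = 0.1273 x 0.01966 = 0.002503 mol.
n(C6H8O6) = 0.002503 / 1 = 0.002503 mol.
mass of C6H8O6 = 0.002503 x 176.12 = 0.4408 g.
% purity = 0.4408 / 1.4863 x 100 = 29.7%.

29.7%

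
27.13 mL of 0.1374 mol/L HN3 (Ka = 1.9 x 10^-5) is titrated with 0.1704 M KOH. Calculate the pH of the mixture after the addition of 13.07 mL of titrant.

4.89

Initial n(HN3) = 0.1374 x 0.02713 = 0.003728 mol.
n(KOH) added = 0.1704 x 0.01307 = 0.002227 mol, converting that many moles of HN3 to N3-.
Remaining n(HN3) = 0.001501 mol; n(N3-) = 0.002227 mol.
By Henderson-Hasselbalch, pH = pKa + log([A^-]/[HA]) = 4.72 + log(0.002227/0.001501) = 4.72 + (+0.17) = 4.89.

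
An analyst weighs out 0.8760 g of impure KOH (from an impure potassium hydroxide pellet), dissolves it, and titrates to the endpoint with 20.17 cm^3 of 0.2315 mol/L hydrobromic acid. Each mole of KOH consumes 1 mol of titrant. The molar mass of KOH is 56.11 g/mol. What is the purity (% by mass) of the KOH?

29.9%

n(HBr) = 0.2315 x 0.02017 = 0.004669 mol.
n(KOH) = 0.004669 / 1 = 0.004669 mol.
mass of KOH = 0.004669 x 56.11 = 0.2620 g.
% purity = 0.2620 / 0.8760 x 100 = 29.9%.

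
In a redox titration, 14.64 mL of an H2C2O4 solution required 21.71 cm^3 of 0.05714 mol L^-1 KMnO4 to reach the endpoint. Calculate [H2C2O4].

0.212 M

n(KMnO4) = 0.05714 x 0.02171 = 0.001241 mol.
From the balanced equation, 2 mol KMnO4 reacts with 5 mol H2C2O4, so n(H2C2O4) = 0.001241 x 5/2 = 0.003101 mol.
[H2C2O4] = 0.003101 / 0.01464 L = 0.212 M.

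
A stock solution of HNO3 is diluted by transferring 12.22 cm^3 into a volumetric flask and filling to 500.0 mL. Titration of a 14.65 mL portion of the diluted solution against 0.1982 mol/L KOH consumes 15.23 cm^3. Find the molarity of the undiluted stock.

8.43 M

n(KOH) = 0.1982 x 0.01523 = 0.003019 mol.
n(HNO3) in the aliquot = 0.003019 mol.
[diluted HNO3] = 0.003019 / 0.01465 = 0.2060 M.
Dilution factor = 500.0/12.22 = 40.92, so [stock] = 0.2060 x 40.92 = 8.43 M.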